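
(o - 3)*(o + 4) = o^2 + o - 12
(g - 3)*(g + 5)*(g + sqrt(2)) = g^3 + sqrt(2)*g^2 + 2*g^2 - 15*g + 2*sqrt(2)*g - 15*sqrt(2)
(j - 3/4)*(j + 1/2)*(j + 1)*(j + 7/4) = j^4 + 5*j^3/2 + 11*j^2/16 - 47*j/32 - 21/32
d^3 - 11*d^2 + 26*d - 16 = (d - 8)*(d - 2)*(d - 1)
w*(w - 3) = w^2 - 3*w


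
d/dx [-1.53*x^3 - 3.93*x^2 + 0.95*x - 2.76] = -4.59*x^2 - 7.86*x + 0.95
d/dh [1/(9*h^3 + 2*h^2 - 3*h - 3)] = (-27*h^2 - 4*h + 3)/(9*h^3 + 2*h^2 - 3*h - 3)^2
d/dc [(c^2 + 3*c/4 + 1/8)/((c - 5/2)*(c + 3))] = (-4*c^2 - 244*c - 91)/(4*(4*c^4 + 4*c^3 - 59*c^2 - 30*c + 225))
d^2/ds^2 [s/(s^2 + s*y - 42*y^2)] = 2*(s*(2*s + y)^2 - (3*s + y)*(s^2 + s*y - 42*y^2))/(s^2 + s*y - 42*y^2)^3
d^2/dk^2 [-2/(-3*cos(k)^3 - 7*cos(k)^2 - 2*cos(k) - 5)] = 2*((17*cos(k) + 56*cos(2*k) + 27*cos(3*k))*(3*cos(k)^3 + 7*cos(k)^2 + 2*cos(k) + 5)/4 + 2*(9*cos(k)^2 + 14*cos(k) + 2)^2*sin(k)^2)/(3*cos(k)^3 + 7*cos(k)^2 + 2*cos(k) + 5)^3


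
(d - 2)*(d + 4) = d^2 + 2*d - 8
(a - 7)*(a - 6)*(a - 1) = a^3 - 14*a^2 + 55*a - 42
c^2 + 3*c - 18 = (c - 3)*(c + 6)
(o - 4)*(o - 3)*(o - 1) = o^3 - 8*o^2 + 19*o - 12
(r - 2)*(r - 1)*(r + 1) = r^3 - 2*r^2 - r + 2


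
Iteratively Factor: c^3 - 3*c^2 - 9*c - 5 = (c + 1)*(c^2 - 4*c - 5) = (c + 1)^2*(c - 5)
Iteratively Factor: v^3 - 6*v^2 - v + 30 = (v - 3)*(v^2 - 3*v - 10) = (v - 5)*(v - 3)*(v + 2)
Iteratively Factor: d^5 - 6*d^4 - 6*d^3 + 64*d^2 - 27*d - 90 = (d - 2)*(d^4 - 4*d^3 - 14*d^2 + 36*d + 45) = (d - 2)*(d + 1)*(d^3 - 5*d^2 - 9*d + 45) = (d - 3)*(d - 2)*(d + 1)*(d^2 - 2*d - 15) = (d - 3)*(d - 2)*(d + 1)*(d + 3)*(d - 5)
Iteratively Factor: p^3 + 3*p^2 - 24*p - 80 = (p + 4)*(p^2 - p - 20) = (p - 5)*(p + 4)*(p + 4)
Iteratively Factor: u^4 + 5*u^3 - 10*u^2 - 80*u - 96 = (u + 2)*(u^3 + 3*u^2 - 16*u - 48) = (u + 2)*(u + 4)*(u^2 - u - 12) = (u - 4)*(u + 2)*(u + 4)*(u + 3)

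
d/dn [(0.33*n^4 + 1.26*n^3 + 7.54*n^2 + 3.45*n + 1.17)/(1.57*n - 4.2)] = (1.5543*n^4 - 1.5876*n^3 - 4.0382*n^2 - 63.336*n - 16.3269)/(2.4649*n^2 - 13.188*n + 17.64)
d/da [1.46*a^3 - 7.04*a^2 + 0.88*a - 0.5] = 4.38*a^2 - 14.08*a + 0.88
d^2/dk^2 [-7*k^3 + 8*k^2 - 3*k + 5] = 16 - 42*k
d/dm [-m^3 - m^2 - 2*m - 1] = -3*m^2 - 2*m - 2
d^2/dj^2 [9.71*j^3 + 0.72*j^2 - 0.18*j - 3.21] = 58.26*j + 1.44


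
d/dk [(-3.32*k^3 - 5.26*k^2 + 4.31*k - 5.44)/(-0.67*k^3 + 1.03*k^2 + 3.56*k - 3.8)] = (-8.88178419700125e-16*k^5 - 6.9438*k^4 - 17.863*k^3 + 3.74869999999999*k^2 + 51.1824*k + 2.98840000000001)/(0.4489*k^6 - 1.3802*k^5 - 3.7095*k^4 + 12.4256*k^3 + 4.8456*k^2 - 27.056*k + 14.44)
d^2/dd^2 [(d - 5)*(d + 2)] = 2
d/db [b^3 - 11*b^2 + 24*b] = 3*b^2 - 22*b + 24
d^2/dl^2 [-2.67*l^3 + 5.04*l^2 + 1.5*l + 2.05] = 10.08 - 16.02*l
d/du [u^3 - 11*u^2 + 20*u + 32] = 3*u^2 - 22*u + 20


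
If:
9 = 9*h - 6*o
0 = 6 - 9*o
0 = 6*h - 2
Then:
No Solution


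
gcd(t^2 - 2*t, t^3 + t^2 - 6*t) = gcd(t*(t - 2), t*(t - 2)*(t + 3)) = t^2 - 2*t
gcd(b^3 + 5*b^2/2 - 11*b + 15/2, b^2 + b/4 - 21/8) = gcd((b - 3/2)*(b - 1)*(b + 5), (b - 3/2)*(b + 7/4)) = b - 3/2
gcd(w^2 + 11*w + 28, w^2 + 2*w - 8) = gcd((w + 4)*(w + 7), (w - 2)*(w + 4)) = w + 4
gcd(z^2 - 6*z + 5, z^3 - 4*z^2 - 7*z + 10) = z^2 - 6*z + 5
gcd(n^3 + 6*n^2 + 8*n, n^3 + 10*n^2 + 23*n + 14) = n + 2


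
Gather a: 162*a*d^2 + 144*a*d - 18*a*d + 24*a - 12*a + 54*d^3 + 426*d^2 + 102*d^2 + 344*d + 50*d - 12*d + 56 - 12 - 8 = a*(162*d^2 + 126*d + 12) + 54*d^3 + 528*d^2 + 382*d + 36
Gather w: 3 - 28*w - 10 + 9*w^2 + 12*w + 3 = 9*w^2 - 16*w - 4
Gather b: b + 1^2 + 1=b + 2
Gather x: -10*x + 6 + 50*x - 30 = 40*x - 24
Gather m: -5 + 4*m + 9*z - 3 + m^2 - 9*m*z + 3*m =m^2 + m*(7 - 9*z) + 9*z - 8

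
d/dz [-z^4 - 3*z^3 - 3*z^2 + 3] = z*(-4*z^2 - 9*z - 6)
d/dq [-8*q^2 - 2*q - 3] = -16*q - 2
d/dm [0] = 0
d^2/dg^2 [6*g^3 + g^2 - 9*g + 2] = 36*g + 2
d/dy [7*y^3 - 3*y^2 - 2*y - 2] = 21*y^2 - 6*y - 2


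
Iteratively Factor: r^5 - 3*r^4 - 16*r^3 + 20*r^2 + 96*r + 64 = (r + 1)*(r^4 - 4*r^3 - 12*r^2 + 32*r + 64) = (r - 4)*(r + 1)*(r^3 - 12*r - 16) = (r - 4)*(r + 1)*(r + 2)*(r^2 - 2*r - 8) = (r - 4)*(r + 1)*(r + 2)^2*(r - 4)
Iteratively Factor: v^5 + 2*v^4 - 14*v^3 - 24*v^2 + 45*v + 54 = (v + 3)*(v^4 - v^3 - 11*v^2 + 9*v + 18) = (v - 2)*(v + 3)*(v^3 + v^2 - 9*v - 9) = (v - 3)*(v - 2)*(v + 3)*(v^2 + 4*v + 3) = (v - 3)*(v - 2)*(v + 1)*(v + 3)*(v + 3)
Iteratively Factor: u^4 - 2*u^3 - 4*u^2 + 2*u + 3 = (u - 3)*(u^3 + u^2 - u - 1) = (u - 3)*(u + 1)*(u^2 - 1) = (u - 3)*(u + 1)^2*(u - 1)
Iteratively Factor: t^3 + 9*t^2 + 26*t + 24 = (t + 2)*(t^2 + 7*t + 12) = (t + 2)*(t + 4)*(t + 3)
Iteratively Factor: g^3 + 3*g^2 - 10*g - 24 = (g + 4)*(g^2 - g - 6) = (g - 3)*(g + 4)*(g + 2)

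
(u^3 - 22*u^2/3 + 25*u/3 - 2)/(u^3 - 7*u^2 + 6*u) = (u - 1/3)/u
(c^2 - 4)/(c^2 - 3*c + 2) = (c + 2)/(c - 1)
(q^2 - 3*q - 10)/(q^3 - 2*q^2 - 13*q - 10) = 1/(q + 1)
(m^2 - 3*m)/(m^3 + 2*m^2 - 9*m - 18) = m/(m^2 + 5*m + 6)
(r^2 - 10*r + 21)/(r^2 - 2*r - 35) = (r - 3)/(r + 5)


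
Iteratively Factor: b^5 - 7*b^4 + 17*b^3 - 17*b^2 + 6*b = (b - 3)*(b^4 - 4*b^3 + 5*b^2 - 2*b) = (b - 3)*(b - 1)*(b^3 - 3*b^2 + 2*b) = (b - 3)*(b - 1)^2*(b^2 - 2*b) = (b - 3)*(b - 2)*(b - 1)^2*(b)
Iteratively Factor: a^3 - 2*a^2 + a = (a - 1)*(a^2 - a) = a*(a - 1)*(a - 1)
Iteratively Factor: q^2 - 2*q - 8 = (q - 4)*(q + 2)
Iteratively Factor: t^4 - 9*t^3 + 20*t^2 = (t)*(t^3 - 9*t^2 + 20*t) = t^2*(t^2 - 9*t + 20) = t^2*(t - 4)*(t - 5)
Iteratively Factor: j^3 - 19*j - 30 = (j + 3)*(j^2 - 3*j - 10) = (j + 2)*(j + 3)*(j - 5)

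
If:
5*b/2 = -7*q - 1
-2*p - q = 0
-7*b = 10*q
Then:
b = 5/12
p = 7/48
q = -7/24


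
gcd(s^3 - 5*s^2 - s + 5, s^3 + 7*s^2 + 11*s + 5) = s + 1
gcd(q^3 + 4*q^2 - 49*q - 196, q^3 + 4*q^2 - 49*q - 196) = q^3 + 4*q^2 - 49*q - 196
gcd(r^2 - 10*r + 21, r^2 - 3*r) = r - 3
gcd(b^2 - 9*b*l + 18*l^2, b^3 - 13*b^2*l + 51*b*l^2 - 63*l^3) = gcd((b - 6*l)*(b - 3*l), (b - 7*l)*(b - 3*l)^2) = b - 3*l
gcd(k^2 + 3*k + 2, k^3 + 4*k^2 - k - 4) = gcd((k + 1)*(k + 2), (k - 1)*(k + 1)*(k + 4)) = k + 1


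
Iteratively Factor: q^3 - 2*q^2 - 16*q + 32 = (q - 2)*(q^2 - 16) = (q - 4)*(q - 2)*(q + 4)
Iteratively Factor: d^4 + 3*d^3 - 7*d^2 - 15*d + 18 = (d - 2)*(d^3 + 5*d^2 + 3*d - 9) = (d - 2)*(d + 3)*(d^2 + 2*d - 3) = (d - 2)*(d + 3)^2*(d - 1)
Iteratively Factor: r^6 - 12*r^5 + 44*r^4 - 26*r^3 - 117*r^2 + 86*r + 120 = (r - 3)*(r^5 - 9*r^4 + 17*r^3 + 25*r^2 - 42*r - 40) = (r - 4)*(r - 3)*(r^4 - 5*r^3 - 3*r^2 + 13*r + 10) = (r - 4)*(r - 3)*(r + 1)*(r^3 - 6*r^2 + 3*r + 10) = (r - 4)*(r - 3)*(r + 1)^2*(r^2 - 7*r + 10) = (r - 4)*(r - 3)*(r - 2)*(r + 1)^2*(r - 5)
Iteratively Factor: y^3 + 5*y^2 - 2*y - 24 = (y + 3)*(y^2 + 2*y - 8) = (y - 2)*(y + 3)*(y + 4)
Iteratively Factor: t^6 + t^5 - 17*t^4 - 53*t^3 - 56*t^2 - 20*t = (t - 5)*(t^5 + 6*t^4 + 13*t^3 + 12*t^2 + 4*t) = (t - 5)*(t + 1)*(t^4 + 5*t^3 + 8*t^2 + 4*t) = (t - 5)*(t + 1)*(t + 2)*(t^3 + 3*t^2 + 2*t) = (t - 5)*(t + 1)*(t + 2)^2*(t^2 + t) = t*(t - 5)*(t + 1)*(t + 2)^2*(t + 1)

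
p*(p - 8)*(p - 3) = p^3 - 11*p^2 + 24*p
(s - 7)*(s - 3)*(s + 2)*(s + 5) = s^4 - 3*s^3 - 39*s^2 + 47*s + 210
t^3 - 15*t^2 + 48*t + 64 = (t - 8)^2*(t + 1)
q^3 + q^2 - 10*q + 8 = (q - 2)*(q - 1)*(q + 4)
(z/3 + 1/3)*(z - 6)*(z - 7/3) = z^3/3 - 22*z^2/9 + 17*z/9 + 14/3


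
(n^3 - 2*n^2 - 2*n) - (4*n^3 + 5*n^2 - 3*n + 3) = -3*n^3 - 7*n^2 + n - 3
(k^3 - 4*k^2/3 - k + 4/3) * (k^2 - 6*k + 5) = k^5 - 22*k^4/3 + 12*k^3 + 2*k^2/3 - 13*k + 20/3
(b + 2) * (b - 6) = b^2 - 4*b - 12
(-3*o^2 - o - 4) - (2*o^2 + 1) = -5*o^2 - o - 5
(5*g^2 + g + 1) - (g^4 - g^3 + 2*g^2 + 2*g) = -g^4 + g^3 + 3*g^2 - g + 1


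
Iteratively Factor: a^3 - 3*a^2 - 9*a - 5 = (a - 5)*(a^2 + 2*a + 1) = (a - 5)*(a + 1)*(a + 1)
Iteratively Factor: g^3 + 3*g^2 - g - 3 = (g + 3)*(g^2 - 1) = (g - 1)*(g + 3)*(g + 1)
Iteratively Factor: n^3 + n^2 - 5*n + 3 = (n + 3)*(n^2 - 2*n + 1) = (n - 1)*(n + 3)*(n - 1)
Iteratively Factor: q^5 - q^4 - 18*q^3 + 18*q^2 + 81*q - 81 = (q - 3)*(q^4 + 2*q^3 - 12*q^2 - 18*q + 27) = (q - 3)*(q + 3)*(q^3 - q^2 - 9*q + 9) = (q - 3)*(q - 1)*(q + 3)*(q^2 - 9) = (q - 3)*(q - 1)*(q + 3)^2*(q - 3)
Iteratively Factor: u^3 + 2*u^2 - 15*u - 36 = (u + 3)*(u^2 - u - 12) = (u + 3)^2*(u - 4)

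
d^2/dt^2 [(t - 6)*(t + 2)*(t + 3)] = 6*t - 2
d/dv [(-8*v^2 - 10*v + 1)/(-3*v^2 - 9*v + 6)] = (14*v^2 - 30*v - 17)/(3*(v^4 + 6*v^3 + 5*v^2 - 12*v + 4))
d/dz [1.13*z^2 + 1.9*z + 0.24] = 2.26*z + 1.9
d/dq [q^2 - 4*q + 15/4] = 2*q - 4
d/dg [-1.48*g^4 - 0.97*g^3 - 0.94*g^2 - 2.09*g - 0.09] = -5.92*g^3 - 2.91*g^2 - 1.88*g - 2.09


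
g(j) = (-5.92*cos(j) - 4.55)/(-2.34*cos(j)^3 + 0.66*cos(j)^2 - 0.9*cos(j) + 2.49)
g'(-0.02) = -174.30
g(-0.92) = -4.88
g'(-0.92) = -9.06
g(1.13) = -3.46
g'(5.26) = -6.64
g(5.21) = -3.77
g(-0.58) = -11.46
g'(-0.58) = -39.54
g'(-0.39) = -163.71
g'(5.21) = -5.82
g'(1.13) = 5.09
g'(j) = (-5.92*cos(j) - 4.55)*(-7.02*sin(j)*cos(j)^2 + 1.32*sin(j)*cos(j) - 0.9*sin(j))/(-2.34*cos(j)^3 + 0.66*cos(j)^2 - 0.9*cos(j) + 2.49)^2 + 5.92*sin(j)/(-2.34*cos(j)^3 + 0.66*cos(j)^2 - 0.9*cos(j) + 2.49)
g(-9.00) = 0.15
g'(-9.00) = -0.35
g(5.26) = -4.08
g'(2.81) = 0.24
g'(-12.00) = 42.83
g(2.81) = 0.18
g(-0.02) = 118.05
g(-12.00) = -12.02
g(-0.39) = -27.04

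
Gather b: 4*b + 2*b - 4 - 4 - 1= 6*b - 9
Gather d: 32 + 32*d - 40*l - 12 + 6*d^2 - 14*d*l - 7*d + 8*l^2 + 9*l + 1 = 6*d^2 + d*(25 - 14*l) + 8*l^2 - 31*l + 21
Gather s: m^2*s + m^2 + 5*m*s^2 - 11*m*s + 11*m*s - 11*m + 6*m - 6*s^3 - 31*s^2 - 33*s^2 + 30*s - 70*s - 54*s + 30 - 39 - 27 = m^2 - 5*m - 6*s^3 + s^2*(5*m - 64) + s*(m^2 - 94) - 36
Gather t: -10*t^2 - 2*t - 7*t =-10*t^2 - 9*t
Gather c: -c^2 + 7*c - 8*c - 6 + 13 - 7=-c^2 - c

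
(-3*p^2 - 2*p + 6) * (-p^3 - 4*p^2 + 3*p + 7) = 3*p^5 + 14*p^4 - 7*p^3 - 51*p^2 + 4*p + 42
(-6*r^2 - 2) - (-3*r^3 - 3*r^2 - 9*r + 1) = 3*r^3 - 3*r^2 + 9*r - 3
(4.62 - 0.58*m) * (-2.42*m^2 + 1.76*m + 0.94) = 1.4036*m^3 - 12.2012*m^2 + 7.586*m + 4.3428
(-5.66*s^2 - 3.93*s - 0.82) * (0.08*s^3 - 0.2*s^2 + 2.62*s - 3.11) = -0.4528*s^5 + 0.8176*s^4 - 14.1088*s^3 + 7.47*s^2 + 10.0739*s + 2.5502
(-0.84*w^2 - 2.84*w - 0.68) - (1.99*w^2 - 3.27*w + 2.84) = -2.83*w^2 + 0.43*w - 3.52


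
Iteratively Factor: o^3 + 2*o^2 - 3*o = (o + 3)*(o^2 - o) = o*(o + 3)*(o - 1)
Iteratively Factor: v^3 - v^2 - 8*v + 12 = (v - 2)*(v^2 + v - 6) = (v - 2)^2*(v + 3)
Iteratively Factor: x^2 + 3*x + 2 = (x + 1)*(x + 2)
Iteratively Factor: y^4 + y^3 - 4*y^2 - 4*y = (y + 1)*(y^3 - 4*y) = (y + 1)*(y + 2)*(y^2 - 2*y) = (y - 2)*(y + 1)*(y + 2)*(y)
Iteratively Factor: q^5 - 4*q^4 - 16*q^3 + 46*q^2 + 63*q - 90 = (q - 3)*(q^4 - q^3 - 19*q^2 - 11*q + 30) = (q - 5)*(q - 3)*(q^3 + 4*q^2 + q - 6) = (q - 5)*(q - 3)*(q - 1)*(q^2 + 5*q + 6) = (q - 5)*(q - 3)*(q - 1)*(q + 3)*(q + 2)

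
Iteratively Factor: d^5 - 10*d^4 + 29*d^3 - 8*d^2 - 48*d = (d - 4)*(d^4 - 6*d^3 + 5*d^2 + 12*d) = (d - 4)*(d + 1)*(d^3 - 7*d^2 + 12*d) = (d - 4)^2*(d + 1)*(d^2 - 3*d) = d*(d - 4)^2*(d + 1)*(d - 3)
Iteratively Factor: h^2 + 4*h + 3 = (h + 3)*(h + 1)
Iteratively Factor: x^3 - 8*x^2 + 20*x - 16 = (x - 2)*(x^2 - 6*x + 8) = (x - 4)*(x - 2)*(x - 2)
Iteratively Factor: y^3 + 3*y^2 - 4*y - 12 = (y + 2)*(y^2 + y - 6) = (y + 2)*(y + 3)*(y - 2)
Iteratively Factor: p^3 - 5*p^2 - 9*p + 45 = (p - 3)*(p^2 - 2*p - 15) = (p - 5)*(p - 3)*(p + 3)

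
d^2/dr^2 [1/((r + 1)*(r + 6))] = 2*((r + 1)^2 + (r + 1)*(r + 6) + (r + 6)^2)/((r + 1)^3*(r + 6)^3)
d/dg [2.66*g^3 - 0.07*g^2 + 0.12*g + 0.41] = 7.98*g^2 - 0.14*g + 0.12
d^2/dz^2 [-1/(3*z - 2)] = -18/(3*z - 2)^3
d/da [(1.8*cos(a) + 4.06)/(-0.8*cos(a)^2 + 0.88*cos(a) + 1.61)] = (-1.44*cos(a)^2 - 6.496*cos(a) + 0.674799999999999)*sin(a)/(0.64*cos(a)^4 - 1.408*cos(a)^3 - 1.8016*cos(a)^2 + 2.8336*cos(a) + 2.5921)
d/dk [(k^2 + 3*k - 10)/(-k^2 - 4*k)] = (-k^2 - 20*k - 40)/(k^2*(k^2 + 8*k + 16))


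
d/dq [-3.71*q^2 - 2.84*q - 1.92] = -7.42*q - 2.84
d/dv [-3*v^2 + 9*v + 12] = 9 - 6*v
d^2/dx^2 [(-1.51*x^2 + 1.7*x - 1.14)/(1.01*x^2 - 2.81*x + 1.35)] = (-1.77635683940025e-15*x^4 - 5.10272200000001*x^3 + 5.37582600000002*x^2 + 5.504904*x - 7.500378)/(1.030301*x^6 - 8.599443*x^5 + 28.056588*x^4 - 45.176651*x^3 + 37.50138*x^2 - 15.363675*x + 2.460375)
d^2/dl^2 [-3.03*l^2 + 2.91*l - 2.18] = -6.06000000000000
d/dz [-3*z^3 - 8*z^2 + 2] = z*(-9*z - 16)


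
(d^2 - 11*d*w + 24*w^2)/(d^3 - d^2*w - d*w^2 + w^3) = (d^2 - 11*d*w + 24*w^2)/(d^3 - d^2*w - d*w^2 + w^3)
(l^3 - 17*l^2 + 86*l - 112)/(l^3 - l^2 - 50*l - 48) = (l^2 - 9*l + 14)/(l^2 + 7*l + 6)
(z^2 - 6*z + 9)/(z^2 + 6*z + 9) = (z^2 - 6*z + 9)/(z^2 + 6*z + 9)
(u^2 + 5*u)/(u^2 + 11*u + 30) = u/(u + 6)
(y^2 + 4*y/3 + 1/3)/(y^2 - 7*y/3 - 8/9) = 3*(y + 1)/(3*y - 8)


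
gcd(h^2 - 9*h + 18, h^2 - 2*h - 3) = h - 3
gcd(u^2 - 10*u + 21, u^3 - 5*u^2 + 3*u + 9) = u - 3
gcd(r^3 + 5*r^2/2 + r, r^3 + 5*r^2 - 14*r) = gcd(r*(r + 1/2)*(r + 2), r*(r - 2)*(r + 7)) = r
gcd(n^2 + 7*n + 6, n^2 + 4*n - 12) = n + 6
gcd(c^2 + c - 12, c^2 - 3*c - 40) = 1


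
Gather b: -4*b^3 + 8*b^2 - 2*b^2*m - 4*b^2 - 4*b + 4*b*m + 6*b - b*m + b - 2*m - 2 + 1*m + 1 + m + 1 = -4*b^3 + b^2*(4 - 2*m) + b*(3*m + 3)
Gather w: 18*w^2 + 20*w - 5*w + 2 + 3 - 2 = 18*w^2 + 15*w + 3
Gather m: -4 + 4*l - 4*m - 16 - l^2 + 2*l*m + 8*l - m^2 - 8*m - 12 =-l^2 + 12*l - m^2 + m*(2*l - 12) - 32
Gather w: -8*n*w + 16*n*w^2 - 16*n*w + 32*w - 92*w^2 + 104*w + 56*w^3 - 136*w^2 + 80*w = 56*w^3 + w^2*(16*n - 228) + w*(216 - 24*n)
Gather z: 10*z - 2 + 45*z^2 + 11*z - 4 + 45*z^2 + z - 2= 90*z^2 + 22*z - 8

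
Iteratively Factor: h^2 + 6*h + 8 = (h + 2)*(h + 4)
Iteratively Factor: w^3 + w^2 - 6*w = (w - 2)*(w^2 + 3*w) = (w - 2)*(w + 3)*(w)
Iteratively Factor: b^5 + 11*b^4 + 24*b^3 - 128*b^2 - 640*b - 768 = (b + 4)*(b^4 + 7*b^3 - 4*b^2 - 112*b - 192) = (b + 4)^2*(b^3 + 3*b^2 - 16*b - 48) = (b + 4)^3*(b^2 - b - 12) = (b - 4)*(b + 4)^3*(b + 3)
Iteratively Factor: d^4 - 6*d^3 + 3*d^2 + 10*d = (d + 1)*(d^3 - 7*d^2 + 10*d) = (d - 5)*(d + 1)*(d^2 - 2*d) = d*(d - 5)*(d + 1)*(d - 2)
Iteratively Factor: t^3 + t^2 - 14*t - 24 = (t - 4)*(t^2 + 5*t + 6) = (t - 4)*(t + 2)*(t + 3)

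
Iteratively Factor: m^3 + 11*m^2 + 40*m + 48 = (m + 4)*(m^2 + 7*m + 12) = (m + 3)*(m + 4)*(m + 4)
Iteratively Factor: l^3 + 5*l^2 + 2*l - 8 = (l - 1)*(l^2 + 6*l + 8) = (l - 1)*(l + 4)*(l + 2)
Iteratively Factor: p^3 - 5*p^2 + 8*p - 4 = (p - 1)*(p^2 - 4*p + 4) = (p - 2)*(p - 1)*(p - 2)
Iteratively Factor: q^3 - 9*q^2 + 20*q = (q - 4)*(q^2 - 5*q) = q*(q - 4)*(q - 5)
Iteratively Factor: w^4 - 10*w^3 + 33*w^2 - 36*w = (w - 3)*(w^3 - 7*w^2 + 12*w) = (w - 4)*(w - 3)*(w^2 - 3*w) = w*(w - 4)*(w - 3)*(w - 3)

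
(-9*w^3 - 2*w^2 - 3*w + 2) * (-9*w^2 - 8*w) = 81*w^5 + 90*w^4 + 43*w^3 + 6*w^2 - 16*w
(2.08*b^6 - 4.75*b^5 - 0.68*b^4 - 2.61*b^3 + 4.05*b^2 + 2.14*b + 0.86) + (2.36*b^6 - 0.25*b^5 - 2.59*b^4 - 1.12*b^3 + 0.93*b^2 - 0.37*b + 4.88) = 4.44*b^6 - 5.0*b^5 - 3.27*b^4 - 3.73*b^3 + 4.98*b^2 + 1.77*b + 5.74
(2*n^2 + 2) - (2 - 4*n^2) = 6*n^2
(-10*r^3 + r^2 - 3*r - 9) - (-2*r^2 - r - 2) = -10*r^3 + 3*r^2 - 2*r - 7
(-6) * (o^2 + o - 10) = -6*o^2 - 6*o + 60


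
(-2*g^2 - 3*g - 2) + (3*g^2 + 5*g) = g^2 + 2*g - 2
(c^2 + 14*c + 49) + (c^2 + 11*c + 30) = 2*c^2 + 25*c + 79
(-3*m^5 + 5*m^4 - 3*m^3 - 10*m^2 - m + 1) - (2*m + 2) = -3*m^5 + 5*m^4 - 3*m^3 - 10*m^2 - 3*m - 1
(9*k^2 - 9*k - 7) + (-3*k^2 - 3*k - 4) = 6*k^2 - 12*k - 11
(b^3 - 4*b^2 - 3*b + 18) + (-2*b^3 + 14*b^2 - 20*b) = -b^3 + 10*b^2 - 23*b + 18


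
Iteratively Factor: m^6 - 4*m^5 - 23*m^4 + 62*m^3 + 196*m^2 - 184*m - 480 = (m - 2)*(m^5 - 2*m^4 - 27*m^3 + 8*m^2 + 212*m + 240) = (m - 5)*(m - 2)*(m^4 + 3*m^3 - 12*m^2 - 52*m - 48) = (m - 5)*(m - 2)*(m + 2)*(m^3 + m^2 - 14*m - 24) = (m - 5)*(m - 2)*(m + 2)*(m + 3)*(m^2 - 2*m - 8) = (m - 5)*(m - 4)*(m - 2)*(m + 2)*(m + 3)*(m + 2)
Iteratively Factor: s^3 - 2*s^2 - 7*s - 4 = (s + 1)*(s^2 - 3*s - 4) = (s - 4)*(s + 1)*(s + 1)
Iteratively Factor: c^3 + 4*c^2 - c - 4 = (c + 4)*(c^2 - 1) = (c - 1)*(c + 4)*(c + 1)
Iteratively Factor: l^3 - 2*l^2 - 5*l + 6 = (l + 2)*(l^2 - 4*l + 3) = (l - 3)*(l + 2)*(l - 1)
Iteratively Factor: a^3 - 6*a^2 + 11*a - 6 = (a - 3)*(a^2 - 3*a + 2) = (a - 3)*(a - 1)*(a - 2)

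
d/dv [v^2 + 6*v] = 2*v + 6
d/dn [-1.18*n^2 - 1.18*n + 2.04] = -2.36*n - 1.18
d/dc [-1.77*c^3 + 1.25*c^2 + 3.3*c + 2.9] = -5.31*c^2 + 2.5*c + 3.3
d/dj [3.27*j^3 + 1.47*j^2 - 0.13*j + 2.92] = 9.81*j^2 + 2.94*j - 0.13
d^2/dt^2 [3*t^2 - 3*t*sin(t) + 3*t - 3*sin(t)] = 3*t*sin(t) + 3*sin(t) - 6*cos(t) + 6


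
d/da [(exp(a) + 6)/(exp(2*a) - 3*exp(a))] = (-exp(2*a) - 12*exp(a) + 18)*exp(-a)/(exp(2*a) - 6*exp(a) + 9)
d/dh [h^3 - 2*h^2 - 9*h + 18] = 3*h^2 - 4*h - 9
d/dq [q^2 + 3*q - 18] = 2*q + 3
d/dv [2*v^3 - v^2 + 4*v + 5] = 6*v^2 - 2*v + 4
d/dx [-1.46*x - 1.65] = -1.46000000000000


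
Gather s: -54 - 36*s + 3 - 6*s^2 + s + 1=-6*s^2 - 35*s - 50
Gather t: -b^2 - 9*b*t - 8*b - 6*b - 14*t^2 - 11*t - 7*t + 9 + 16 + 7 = -b^2 - 14*b - 14*t^2 + t*(-9*b - 18) + 32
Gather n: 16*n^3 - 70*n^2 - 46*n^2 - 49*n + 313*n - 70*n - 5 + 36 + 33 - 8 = 16*n^3 - 116*n^2 + 194*n + 56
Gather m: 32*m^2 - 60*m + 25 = 32*m^2 - 60*m + 25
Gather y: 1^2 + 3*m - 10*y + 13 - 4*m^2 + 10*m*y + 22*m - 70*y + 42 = -4*m^2 + 25*m + y*(10*m - 80) + 56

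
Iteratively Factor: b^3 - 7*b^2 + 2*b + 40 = (b + 2)*(b^2 - 9*b + 20) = (b - 4)*(b + 2)*(b - 5)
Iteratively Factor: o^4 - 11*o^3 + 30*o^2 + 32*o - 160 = (o - 4)*(o^3 - 7*o^2 + 2*o + 40) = (o - 4)^2*(o^2 - 3*o - 10) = (o - 4)^2*(o + 2)*(o - 5)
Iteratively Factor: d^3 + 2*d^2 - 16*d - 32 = (d + 4)*(d^2 - 2*d - 8) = (d + 2)*(d + 4)*(d - 4)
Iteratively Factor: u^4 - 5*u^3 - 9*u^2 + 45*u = (u + 3)*(u^3 - 8*u^2 + 15*u) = (u - 3)*(u + 3)*(u^2 - 5*u) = (u - 5)*(u - 3)*(u + 3)*(u)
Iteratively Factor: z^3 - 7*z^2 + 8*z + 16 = (z - 4)*(z^2 - 3*z - 4) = (z - 4)*(z + 1)*(z - 4)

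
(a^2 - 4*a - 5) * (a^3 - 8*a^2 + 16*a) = a^5 - 12*a^4 + 43*a^3 - 24*a^2 - 80*a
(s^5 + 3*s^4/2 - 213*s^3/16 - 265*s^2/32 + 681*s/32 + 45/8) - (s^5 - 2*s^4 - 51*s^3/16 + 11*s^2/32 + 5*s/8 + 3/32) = 7*s^4/2 - 81*s^3/8 - 69*s^2/8 + 661*s/32 + 177/32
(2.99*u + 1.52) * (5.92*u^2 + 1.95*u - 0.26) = 17.7008*u^3 + 14.8289*u^2 + 2.1866*u - 0.3952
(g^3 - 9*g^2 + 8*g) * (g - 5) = g^4 - 14*g^3 + 53*g^2 - 40*g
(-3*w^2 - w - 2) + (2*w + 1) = -3*w^2 + w - 1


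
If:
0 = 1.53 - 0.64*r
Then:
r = 2.39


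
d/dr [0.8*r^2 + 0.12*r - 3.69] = 1.6*r + 0.12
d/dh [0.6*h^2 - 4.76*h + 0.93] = 1.2*h - 4.76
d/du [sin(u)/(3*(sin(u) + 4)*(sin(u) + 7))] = (cos(u)^2 + 27)*cos(u)/(3*(sin(u) + 4)^2*(sin(u) + 7)^2)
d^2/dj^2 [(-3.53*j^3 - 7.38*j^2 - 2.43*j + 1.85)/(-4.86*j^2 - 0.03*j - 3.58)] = (-1.13686837721616e-13*j^5 + 2.27373675443232e-13*j^4 - 10.1899260000001*j^3 - 1030.321692*j^2 + 16.158468*j + 253.02033)/(114.791256*j^6 + 2.125764*j^5 + 253.687626*j^4 + 3.131811*j^3 + 186.872778*j^2 + 1.153476*j + 45.882712)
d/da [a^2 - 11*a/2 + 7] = 2*a - 11/2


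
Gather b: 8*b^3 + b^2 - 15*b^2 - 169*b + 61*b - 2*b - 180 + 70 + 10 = 8*b^3 - 14*b^2 - 110*b - 100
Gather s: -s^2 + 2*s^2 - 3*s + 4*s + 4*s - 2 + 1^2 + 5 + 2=s^2 + 5*s + 6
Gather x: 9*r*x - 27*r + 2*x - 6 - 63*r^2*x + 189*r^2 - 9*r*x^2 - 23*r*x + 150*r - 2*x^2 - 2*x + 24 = 189*r^2 + 123*r + x^2*(-9*r - 2) + x*(-63*r^2 - 14*r) + 18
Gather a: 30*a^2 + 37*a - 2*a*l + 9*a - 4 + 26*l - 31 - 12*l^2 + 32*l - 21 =30*a^2 + a*(46 - 2*l) - 12*l^2 + 58*l - 56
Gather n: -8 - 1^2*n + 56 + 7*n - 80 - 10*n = -4*n - 32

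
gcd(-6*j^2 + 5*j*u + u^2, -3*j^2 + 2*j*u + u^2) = -j + u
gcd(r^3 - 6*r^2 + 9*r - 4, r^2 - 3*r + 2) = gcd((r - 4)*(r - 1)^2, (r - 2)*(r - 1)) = r - 1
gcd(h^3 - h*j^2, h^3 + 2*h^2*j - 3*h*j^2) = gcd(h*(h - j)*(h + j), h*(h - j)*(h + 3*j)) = h^2 - h*j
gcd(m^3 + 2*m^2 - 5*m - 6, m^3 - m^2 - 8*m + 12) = m^2 + m - 6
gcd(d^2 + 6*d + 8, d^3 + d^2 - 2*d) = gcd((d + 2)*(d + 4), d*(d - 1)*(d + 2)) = d + 2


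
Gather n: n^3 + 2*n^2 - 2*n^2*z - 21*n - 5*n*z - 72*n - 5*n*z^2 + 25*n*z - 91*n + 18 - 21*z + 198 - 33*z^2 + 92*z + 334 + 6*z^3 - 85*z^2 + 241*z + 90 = n^3 + n^2*(2 - 2*z) + n*(-5*z^2 + 20*z - 184) + 6*z^3 - 118*z^2 + 312*z + 640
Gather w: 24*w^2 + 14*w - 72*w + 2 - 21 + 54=24*w^2 - 58*w + 35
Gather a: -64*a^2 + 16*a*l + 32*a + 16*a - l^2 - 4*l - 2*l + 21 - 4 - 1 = -64*a^2 + a*(16*l + 48) - l^2 - 6*l + 16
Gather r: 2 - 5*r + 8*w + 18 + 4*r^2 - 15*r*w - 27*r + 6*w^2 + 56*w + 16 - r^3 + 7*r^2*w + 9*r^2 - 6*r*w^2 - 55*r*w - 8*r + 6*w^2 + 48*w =-r^3 + r^2*(7*w + 13) + r*(-6*w^2 - 70*w - 40) + 12*w^2 + 112*w + 36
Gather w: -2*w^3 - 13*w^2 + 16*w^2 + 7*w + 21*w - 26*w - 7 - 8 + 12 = -2*w^3 + 3*w^2 + 2*w - 3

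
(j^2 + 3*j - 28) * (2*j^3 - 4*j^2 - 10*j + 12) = 2*j^5 + 2*j^4 - 78*j^3 + 94*j^2 + 316*j - 336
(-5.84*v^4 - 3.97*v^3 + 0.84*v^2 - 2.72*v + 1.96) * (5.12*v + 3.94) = -29.9008*v^5 - 43.336*v^4 - 11.341*v^3 - 10.6168*v^2 - 0.681600000000001*v + 7.7224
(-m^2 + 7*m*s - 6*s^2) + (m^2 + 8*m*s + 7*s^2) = 15*m*s + s^2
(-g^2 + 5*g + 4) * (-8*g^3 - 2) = 8*g^5 - 40*g^4 - 32*g^3 + 2*g^2 - 10*g - 8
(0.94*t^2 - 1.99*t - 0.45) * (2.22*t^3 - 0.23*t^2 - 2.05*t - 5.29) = 2.0868*t^5 - 4.634*t^4 - 2.4683*t^3 - 0.7896*t^2 + 11.4496*t + 2.3805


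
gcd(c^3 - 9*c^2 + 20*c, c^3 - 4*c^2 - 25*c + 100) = c^2 - 9*c + 20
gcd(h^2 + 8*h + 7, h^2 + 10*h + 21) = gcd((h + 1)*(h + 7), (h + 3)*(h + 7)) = h + 7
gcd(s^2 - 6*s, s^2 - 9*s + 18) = s - 6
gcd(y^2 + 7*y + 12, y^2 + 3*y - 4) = y + 4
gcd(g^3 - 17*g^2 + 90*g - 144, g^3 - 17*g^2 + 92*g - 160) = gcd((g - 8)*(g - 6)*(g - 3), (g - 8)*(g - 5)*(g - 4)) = g - 8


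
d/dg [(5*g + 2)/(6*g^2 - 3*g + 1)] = (-30*g^2 - 24*g + 11)/(36*g^4 - 36*g^3 + 21*g^2 - 6*g + 1)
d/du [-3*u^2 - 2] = -6*u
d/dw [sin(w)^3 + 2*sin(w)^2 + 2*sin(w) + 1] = (3*sin(w)^2 + 4*sin(w) + 2)*cos(w)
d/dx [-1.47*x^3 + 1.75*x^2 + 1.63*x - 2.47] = -4.41*x^2 + 3.5*x + 1.63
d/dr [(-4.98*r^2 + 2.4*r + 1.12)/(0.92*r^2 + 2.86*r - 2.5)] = (-16.4508*r^2 + 22.8392*r - 9.2032)/(0.8464*r^4 + 5.2624*r^3 + 3.5796*r^2 - 14.3*r + 6.25)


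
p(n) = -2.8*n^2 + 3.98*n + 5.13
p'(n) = 3.98 - 5.6*n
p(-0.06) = 4.88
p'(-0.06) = 4.32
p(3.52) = -15.55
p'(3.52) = -15.73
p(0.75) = 6.54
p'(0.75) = -0.22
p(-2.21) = -17.34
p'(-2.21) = 16.36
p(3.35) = -12.96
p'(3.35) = -14.78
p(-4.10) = -58.26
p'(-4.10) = 26.94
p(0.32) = 6.12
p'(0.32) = 2.19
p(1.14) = 6.03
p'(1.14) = -2.40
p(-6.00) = -119.55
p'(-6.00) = 37.58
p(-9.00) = -257.49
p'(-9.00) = 54.38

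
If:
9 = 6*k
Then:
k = 3/2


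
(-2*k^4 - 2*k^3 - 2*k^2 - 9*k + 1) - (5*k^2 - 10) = -2*k^4 - 2*k^3 - 7*k^2 - 9*k + 11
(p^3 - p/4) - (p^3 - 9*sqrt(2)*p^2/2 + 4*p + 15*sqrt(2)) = 9*sqrt(2)*p^2/2 - 17*p/4 - 15*sqrt(2)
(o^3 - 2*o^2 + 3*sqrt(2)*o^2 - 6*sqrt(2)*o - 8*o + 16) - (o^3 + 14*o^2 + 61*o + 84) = -16*o^2 + 3*sqrt(2)*o^2 - 69*o - 6*sqrt(2)*o - 68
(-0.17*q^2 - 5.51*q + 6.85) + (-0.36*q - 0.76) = -0.17*q^2 - 5.87*q + 6.09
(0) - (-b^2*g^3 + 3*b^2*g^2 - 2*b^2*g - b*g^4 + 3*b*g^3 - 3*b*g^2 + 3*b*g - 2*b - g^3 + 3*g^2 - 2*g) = b^2*g^3 - 3*b^2*g^2 + 2*b^2*g + b*g^4 - 3*b*g^3 + 3*b*g^2 - 3*b*g + 2*b + g^3 - 3*g^2 + 2*g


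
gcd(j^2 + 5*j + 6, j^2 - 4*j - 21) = j + 3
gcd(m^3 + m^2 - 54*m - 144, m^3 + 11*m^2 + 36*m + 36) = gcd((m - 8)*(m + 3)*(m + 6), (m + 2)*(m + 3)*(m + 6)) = m^2 + 9*m + 18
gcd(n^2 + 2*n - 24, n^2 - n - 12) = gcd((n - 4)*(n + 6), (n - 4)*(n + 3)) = n - 4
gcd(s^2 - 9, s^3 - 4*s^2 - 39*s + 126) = s - 3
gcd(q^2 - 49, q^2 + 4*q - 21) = q + 7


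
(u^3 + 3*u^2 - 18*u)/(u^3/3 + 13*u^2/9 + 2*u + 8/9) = 9*u*(u^2 + 3*u - 18)/(3*u^3 + 13*u^2 + 18*u + 8)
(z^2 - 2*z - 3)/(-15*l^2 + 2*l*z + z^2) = (z^2 - 2*z - 3)/(-15*l^2 + 2*l*z + z^2)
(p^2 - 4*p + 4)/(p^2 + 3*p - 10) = (p - 2)/(p + 5)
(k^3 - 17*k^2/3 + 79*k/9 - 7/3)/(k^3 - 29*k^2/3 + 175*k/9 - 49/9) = (k - 3)/(k - 7)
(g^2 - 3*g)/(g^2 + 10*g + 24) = g*(g - 3)/(g^2 + 10*g + 24)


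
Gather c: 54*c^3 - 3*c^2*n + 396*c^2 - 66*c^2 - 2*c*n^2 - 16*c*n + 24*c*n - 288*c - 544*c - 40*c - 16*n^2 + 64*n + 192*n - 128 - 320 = 54*c^3 + c^2*(330 - 3*n) + c*(-2*n^2 + 8*n - 872) - 16*n^2 + 256*n - 448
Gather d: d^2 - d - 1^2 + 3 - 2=d^2 - d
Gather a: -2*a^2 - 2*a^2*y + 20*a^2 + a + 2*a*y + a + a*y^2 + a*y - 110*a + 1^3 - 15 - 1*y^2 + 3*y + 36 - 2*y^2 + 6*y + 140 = a^2*(18 - 2*y) + a*(y^2 + 3*y - 108) - 3*y^2 + 9*y + 162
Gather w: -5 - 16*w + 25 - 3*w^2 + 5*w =-3*w^2 - 11*w + 20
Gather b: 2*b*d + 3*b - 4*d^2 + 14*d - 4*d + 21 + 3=b*(2*d + 3) - 4*d^2 + 10*d + 24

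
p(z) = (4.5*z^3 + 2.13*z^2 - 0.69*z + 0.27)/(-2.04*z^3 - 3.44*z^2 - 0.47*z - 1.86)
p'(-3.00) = -1.67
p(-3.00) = -4.22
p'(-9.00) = -0.05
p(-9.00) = -2.56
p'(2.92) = -0.18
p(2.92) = -1.54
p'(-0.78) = -1.60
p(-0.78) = 0.01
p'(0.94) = -0.86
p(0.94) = -0.74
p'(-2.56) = -4.27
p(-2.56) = -5.40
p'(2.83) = -0.19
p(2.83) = -1.52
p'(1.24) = -0.65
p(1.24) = -0.97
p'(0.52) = -0.98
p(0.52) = -0.34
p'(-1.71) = -151.36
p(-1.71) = 16.20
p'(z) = (6.12*z^2 + 6.88*z + 0.47)*(4.5*z^3 + 2.13*z^2 - 0.69*z + 0.27)/(-2.04*z^3 - 3.44*z^2 - 0.47*z - 1.86)^2 + (13.5*z^2 + 4.26*z - 0.69)/(-2.04*z^3 - 3.44*z^2 - 0.47*z - 1.86)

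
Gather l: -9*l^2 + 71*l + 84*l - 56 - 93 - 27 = -9*l^2 + 155*l - 176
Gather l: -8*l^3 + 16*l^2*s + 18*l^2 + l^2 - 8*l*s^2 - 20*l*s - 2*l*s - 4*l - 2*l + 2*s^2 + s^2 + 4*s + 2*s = -8*l^3 + l^2*(16*s + 19) + l*(-8*s^2 - 22*s - 6) + 3*s^2 + 6*s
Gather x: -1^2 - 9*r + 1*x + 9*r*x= -9*r + x*(9*r + 1) - 1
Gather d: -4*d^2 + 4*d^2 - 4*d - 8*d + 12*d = 0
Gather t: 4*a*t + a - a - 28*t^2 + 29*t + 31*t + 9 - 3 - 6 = -28*t^2 + t*(4*a + 60)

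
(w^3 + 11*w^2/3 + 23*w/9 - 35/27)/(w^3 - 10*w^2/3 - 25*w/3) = (w^2 + 2*w - 7/9)/(w*(w - 5))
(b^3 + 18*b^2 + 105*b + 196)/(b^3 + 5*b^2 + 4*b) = (b^2 + 14*b + 49)/(b*(b + 1))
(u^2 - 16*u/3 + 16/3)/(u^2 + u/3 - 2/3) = (3*u^2 - 16*u + 16)/(3*u^2 + u - 2)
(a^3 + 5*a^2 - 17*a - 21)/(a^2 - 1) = (a^2 + 4*a - 21)/(a - 1)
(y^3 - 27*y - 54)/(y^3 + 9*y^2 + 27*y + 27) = (y - 6)/(y + 3)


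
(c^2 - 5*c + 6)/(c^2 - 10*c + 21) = (c - 2)/(c - 7)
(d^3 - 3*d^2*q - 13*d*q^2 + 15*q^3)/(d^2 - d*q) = d - 2*q - 15*q^2/d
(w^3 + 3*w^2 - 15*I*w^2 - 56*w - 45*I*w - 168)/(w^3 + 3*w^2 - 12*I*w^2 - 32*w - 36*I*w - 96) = (w - 7*I)/(w - 4*I)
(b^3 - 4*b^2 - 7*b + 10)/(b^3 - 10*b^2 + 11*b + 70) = (b - 1)/(b - 7)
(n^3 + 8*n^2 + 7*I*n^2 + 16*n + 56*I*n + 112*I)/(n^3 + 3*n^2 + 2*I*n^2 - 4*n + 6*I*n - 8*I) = (n^2 + n*(4 + 7*I) + 28*I)/(n^2 + n*(-1 + 2*I) - 2*I)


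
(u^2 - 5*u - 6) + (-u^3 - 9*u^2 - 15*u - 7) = -u^3 - 8*u^2 - 20*u - 13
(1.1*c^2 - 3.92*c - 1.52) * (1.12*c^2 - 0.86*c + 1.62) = 1.232*c^4 - 5.3364*c^3 + 3.4508*c^2 - 5.0432*c - 2.4624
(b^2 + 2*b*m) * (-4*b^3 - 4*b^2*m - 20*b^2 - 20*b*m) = -4*b^5 - 12*b^4*m - 20*b^4 - 8*b^3*m^2 - 60*b^3*m - 40*b^2*m^2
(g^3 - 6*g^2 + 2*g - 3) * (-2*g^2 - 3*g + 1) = -2*g^5 + 9*g^4 + 15*g^3 - 6*g^2 + 11*g - 3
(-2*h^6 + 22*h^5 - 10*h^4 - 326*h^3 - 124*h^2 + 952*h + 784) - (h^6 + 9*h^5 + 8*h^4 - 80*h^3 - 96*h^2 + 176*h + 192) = -3*h^6 + 13*h^5 - 18*h^4 - 246*h^3 - 28*h^2 + 776*h + 592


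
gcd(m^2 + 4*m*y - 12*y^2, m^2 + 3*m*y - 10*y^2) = -m + 2*y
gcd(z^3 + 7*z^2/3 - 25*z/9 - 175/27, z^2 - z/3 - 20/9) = z - 5/3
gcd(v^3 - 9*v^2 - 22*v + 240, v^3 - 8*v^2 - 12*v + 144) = v - 6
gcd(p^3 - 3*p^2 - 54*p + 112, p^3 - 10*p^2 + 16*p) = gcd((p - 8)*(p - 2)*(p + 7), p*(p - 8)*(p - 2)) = p^2 - 10*p + 16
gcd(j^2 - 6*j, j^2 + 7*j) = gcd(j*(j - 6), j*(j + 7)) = j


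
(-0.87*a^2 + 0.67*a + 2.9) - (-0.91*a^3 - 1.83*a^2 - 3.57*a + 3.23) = 0.91*a^3 + 0.96*a^2 + 4.24*a - 0.33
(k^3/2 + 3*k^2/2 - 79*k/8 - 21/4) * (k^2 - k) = k^5/2 + k^4 - 91*k^3/8 + 37*k^2/8 + 21*k/4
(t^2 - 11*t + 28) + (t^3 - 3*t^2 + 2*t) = t^3 - 2*t^2 - 9*t + 28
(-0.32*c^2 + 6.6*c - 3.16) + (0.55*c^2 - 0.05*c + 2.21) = 0.23*c^2 + 6.55*c - 0.95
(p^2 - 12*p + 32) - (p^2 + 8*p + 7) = 25 - 20*p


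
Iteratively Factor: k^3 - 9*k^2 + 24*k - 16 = (k - 1)*(k^2 - 8*k + 16) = (k - 4)*(k - 1)*(k - 4)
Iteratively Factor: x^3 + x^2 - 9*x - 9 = (x + 1)*(x^2 - 9) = (x - 3)*(x + 1)*(x + 3)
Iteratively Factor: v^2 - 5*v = (v)*(v - 5)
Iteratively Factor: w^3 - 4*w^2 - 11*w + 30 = (w - 2)*(w^2 - 2*w - 15) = (w - 2)*(w + 3)*(w - 5)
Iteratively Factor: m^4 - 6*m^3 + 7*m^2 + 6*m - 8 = (m - 1)*(m^3 - 5*m^2 + 2*m + 8) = (m - 4)*(m - 1)*(m^2 - m - 2) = (m - 4)*(m - 2)*(m - 1)*(m + 1)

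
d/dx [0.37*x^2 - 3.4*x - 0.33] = 0.74*x - 3.4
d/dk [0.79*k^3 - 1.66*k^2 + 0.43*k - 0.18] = 2.37*k^2 - 3.32*k + 0.43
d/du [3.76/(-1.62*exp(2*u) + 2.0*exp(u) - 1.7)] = (12.1824*exp(u) - 7.52)*exp(u)/(1.62*exp(2*u) - 2.0*exp(u) + 1.7)^2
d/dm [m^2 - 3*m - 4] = 2*m - 3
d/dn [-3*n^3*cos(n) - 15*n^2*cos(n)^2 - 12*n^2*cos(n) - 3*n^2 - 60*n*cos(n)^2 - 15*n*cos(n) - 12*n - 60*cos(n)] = 3*n^3*sin(n) + 12*n^2*sin(n) + 15*n^2*sin(2*n) - 9*n^2*cos(n) + 15*n*sin(n) + 60*n*sin(2*n) - 30*n*cos(n)^2 - 24*n*cos(n) - 6*n + 60*sin(n) - 60*cos(n)^2 - 15*cos(n) - 12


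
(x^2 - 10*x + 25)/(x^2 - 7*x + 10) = (x - 5)/(x - 2)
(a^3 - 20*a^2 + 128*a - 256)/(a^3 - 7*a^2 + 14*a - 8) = (a^2 - 16*a + 64)/(a^2 - 3*a + 2)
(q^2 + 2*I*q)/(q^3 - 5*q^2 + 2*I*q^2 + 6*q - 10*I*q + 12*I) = q/(q^2 - 5*q + 6)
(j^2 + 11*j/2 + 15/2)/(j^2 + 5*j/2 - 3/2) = (2*j + 5)/(2*j - 1)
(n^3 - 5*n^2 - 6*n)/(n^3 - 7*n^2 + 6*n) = (n + 1)/(n - 1)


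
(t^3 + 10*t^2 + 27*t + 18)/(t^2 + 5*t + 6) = (t^2 + 7*t + 6)/(t + 2)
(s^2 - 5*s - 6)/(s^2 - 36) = (s + 1)/(s + 6)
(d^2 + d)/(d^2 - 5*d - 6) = d/(d - 6)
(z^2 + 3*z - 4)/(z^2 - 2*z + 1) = (z + 4)/(z - 1)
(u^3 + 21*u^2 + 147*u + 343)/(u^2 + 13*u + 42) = (u^2 + 14*u + 49)/(u + 6)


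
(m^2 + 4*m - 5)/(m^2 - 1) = (m + 5)/(m + 1)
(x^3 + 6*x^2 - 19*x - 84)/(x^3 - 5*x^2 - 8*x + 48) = (x + 7)/(x - 4)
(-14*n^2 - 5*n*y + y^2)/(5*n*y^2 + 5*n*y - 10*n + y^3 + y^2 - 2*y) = (-14*n^2 - 5*n*y + y^2)/(5*n*y^2 + 5*n*y - 10*n + y^3 + y^2 - 2*y)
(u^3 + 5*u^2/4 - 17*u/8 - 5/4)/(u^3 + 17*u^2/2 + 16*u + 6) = (u - 5/4)/(u + 6)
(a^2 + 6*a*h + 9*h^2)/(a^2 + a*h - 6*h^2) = (a + 3*h)/(a - 2*h)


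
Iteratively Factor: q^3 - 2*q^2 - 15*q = (q + 3)*(q^2 - 5*q) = (q - 5)*(q + 3)*(q)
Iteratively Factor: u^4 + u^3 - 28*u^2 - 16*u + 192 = (u + 4)*(u^3 - 3*u^2 - 16*u + 48) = (u - 3)*(u + 4)*(u^2 - 16) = (u - 4)*(u - 3)*(u + 4)*(u + 4)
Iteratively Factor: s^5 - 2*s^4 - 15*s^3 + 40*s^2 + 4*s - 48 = (s - 2)*(s^4 - 15*s^2 + 10*s + 24) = (s - 2)^2*(s^3 + 2*s^2 - 11*s - 12) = (s - 2)^2*(s + 1)*(s^2 + s - 12) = (s - 2)^2*(s + 1)*(s + 4)*(s - 3)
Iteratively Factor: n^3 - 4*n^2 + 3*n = (n - 3)*(n^2 - n) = (n - 3)*(n - 1)*(n)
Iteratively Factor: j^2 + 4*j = (j + 4)*(j)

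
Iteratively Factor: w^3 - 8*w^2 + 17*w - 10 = (w - 5)*(w^2 - 3*w + 2) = (w - 5)*(w - 1)*(w - 2)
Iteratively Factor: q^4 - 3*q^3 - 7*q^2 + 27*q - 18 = (q - 3)*(q^3 - 7*q + 6) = (q - 3)*(q + 3)*(q^2 - 3*q + 2) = (q - 3)*(q - 2)*(q + 3)*(q - 1)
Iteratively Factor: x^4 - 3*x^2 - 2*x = (x + 1)*(x^3 - x^2 - 2*x) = (x + 1)^2*(x^2 - 2*x) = x*(x + 1)^2*(x - 2)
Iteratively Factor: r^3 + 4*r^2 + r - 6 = (r - 1)*(r^2 + 5*r + 6) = (r - 1)*(r + 2)*(r + 3)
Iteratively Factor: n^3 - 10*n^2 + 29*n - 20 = (n - 4)*(n^2 - 6*n + 5) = (n - 5)*(n - 4)*(n - 1)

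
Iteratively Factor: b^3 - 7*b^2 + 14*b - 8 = (b - 2)*(b^2 - 5*b + 4) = (b - 4)*(b - 2)*(b - 1)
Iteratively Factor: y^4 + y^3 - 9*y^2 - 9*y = (y - 3)*(y^3 + 4*y^2 + 3*y) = (y - 3)*(y + 3)*(y^2 + y) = y*(y - 3)*(y + 3)*(y + 1)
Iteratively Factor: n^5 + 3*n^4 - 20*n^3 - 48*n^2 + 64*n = (n)*(n^4 + 3*n^3 - 20*n^2 - 48*n + 64) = n*(n - 4)*(n^3 + 7*n^2 + 8*n - 16) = n*(n - 4)*(n - 1)*(n^2 + 8*n + 16) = n*(n - 4)*(n - 1)*(n + 4)*(n + 4)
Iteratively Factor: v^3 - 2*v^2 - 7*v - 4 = (v + 1)*(v^2 - 3*v - 4) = (v - 4)*(v + 1)*(v + 1)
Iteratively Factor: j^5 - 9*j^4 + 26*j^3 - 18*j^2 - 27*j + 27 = (j - 3)*(j^4 - 6*j^3 + 8*j^2 + 6*j - 9) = (j - 3)^2*(j^3 - 3*j^2 - j + 3) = (j - 3)^3*(j^2 - 1) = (j - 3)^3*(j + 1)*(j - 1)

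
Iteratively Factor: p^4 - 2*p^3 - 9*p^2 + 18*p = (p - 2)*(p^3 - 9*p) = p*(p - 2)*(p^2 - 9) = p*(p - 3)*(p - 2)*(p + 3)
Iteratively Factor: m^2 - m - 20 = (m + 4)*(m - 5)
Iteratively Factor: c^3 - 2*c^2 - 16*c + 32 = (c + 4)*(c^2 - 6*c + 8) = (c - 2)*(c + 4)*(c - 4)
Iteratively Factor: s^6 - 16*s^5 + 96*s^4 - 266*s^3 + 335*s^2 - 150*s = (s)*(s^5 - 16*s^4 + 96*s^3 - 266*s^2 + 335*s - 150) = s*(s - 2)*(s^4 - 14*s^3 + 68*s^2 - 130*s + 75) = s*(s - 3)*(s - 2)*(s^3 - 11*s^2 + 35*s - 25) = s*(s - 3)*(s - 2)*(s - 1)*(s^2 - 10*s + 25) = s*(s - 5)*(s - 3)*(s - 2)*(s - 1)*(s - 5)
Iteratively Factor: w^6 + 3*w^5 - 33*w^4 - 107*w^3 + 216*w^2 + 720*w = (w + 3)*(w^5 - 33*w^3 - 8*w^2 + 240*w) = w*(w + 3)*(w^4 - 33*w^2 - 8*w + 240) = w*(w - 3)*(w + 3)*(w^3 + 3*w^2 - 24*w - 80) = w*(w - 5)*(w - 3)*(w + 3)*(w^2 + 8*w + 16) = w*(w - 5)*(w - 3)*(w + 3)*(w + 4)*(w + 4)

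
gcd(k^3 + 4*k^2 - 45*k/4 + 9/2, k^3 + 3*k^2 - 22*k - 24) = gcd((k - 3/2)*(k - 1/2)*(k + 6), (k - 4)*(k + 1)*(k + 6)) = k + 6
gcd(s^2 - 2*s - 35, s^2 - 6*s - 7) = s - 7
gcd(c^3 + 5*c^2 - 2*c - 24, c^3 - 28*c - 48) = c + 4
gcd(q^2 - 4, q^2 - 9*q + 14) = q - 2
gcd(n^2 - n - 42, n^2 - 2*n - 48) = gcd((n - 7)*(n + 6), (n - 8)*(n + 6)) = n + 6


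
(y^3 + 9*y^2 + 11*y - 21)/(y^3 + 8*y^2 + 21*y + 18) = (y^2 + 6*y - 7)/(y^2 + 5*y + 6)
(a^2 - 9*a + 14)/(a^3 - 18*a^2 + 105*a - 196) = (a - 2)/(a^2 - 11*a + 28)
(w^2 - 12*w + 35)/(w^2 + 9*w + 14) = (w^2 - 12*w + 35)/(w^2 + 9*w + 14)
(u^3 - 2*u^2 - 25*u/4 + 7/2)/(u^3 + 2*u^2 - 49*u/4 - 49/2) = (2*u - 1)/(2*u + 7)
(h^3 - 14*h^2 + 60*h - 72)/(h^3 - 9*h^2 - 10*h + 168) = (h^2 - 8*h + 12)/(h^2 - 3*h - 28)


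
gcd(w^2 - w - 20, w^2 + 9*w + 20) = w + 4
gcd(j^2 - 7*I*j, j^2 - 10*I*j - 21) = j - 7*I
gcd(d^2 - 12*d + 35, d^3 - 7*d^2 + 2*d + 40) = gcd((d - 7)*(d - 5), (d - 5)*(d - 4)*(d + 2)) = d - 5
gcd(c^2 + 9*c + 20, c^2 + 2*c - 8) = c + 4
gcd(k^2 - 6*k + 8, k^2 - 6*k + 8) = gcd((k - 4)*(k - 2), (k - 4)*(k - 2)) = k^2 - 6*k + 8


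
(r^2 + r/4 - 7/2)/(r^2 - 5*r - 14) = (r - 7/4)/(r - 7)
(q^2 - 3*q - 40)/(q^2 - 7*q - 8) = (q + 5)/(q + 1)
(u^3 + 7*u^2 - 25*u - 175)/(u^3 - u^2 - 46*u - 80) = (u^2 + 2*u - 35)/(u^2 - 6*u - 16)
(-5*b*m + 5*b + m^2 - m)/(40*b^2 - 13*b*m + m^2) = (1 - m)/(8*b - m)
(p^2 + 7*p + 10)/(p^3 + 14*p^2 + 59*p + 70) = 1/(p + 7)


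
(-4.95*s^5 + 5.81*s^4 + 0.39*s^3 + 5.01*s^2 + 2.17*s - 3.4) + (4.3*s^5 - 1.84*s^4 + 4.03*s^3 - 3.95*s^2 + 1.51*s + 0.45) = -0.65*s^5 + 3.97*s^4 + 4.42*s^3 + 1.06*s^2 + 3.68*s - 2.95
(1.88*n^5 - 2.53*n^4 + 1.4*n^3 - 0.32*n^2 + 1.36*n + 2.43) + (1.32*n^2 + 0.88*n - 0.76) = 1.88*n^5 - 2.53*n^4 + 1.4*n^3 + 1.0*n^2 + 2.24*n + 1.67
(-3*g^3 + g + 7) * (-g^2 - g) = 3*g^5 + 3*g^4 - g^3 - 8*g^2 - 7*g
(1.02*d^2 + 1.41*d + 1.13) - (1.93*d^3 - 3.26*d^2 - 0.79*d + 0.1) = -1.93*d^3 + 4.28*d^2 + 2.2*d + 1.03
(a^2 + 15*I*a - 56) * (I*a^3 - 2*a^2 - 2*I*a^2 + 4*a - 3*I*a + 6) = I*a^5 - 17*a^4 - 2*I*a^4 + 34*a^3 - 89*I*a^3 + 163*a^2 + 172*I*a^2 - 224*a + 258*I*a - 336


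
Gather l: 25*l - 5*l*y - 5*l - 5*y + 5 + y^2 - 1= l*(20 - 5*y) + y^2 - 5*y + 4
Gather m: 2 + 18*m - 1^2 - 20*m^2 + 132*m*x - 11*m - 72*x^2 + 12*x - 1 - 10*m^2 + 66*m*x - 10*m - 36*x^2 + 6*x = -30*m^2 + m*(198*x - 3) - 108*x^2 + 18*x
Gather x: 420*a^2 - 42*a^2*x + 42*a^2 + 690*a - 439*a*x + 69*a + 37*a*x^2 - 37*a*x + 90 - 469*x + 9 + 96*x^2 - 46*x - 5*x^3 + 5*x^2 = 462*a^2 + 759*a - 5*x^3 + x^2*(37*a + 101) + x*(-42*a^2 - 476*a - 515) + 99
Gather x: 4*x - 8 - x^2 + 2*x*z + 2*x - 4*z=-x^2 + x*(2*z + 6) - 4*z - 8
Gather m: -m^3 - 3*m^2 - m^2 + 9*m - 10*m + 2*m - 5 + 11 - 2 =-m^3 - 4*m^2 + m + 4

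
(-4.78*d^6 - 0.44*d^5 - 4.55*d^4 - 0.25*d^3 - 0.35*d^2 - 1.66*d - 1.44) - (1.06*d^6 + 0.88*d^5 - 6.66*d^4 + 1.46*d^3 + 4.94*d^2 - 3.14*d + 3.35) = -5.84*d^6 - 1.32*d^5 + 2.11*d^4 - 1.71*d^3 - 5.29*d^2 + 1.48*d - 4.79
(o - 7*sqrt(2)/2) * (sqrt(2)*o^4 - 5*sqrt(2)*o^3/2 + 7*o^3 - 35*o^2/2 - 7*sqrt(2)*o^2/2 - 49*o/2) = sqrt(2)*o^5 - 5*sqrt(2)*o^4/2 - 28*sqrt(2)*o^3 + 245*sqrt(2)*o^2/4 + 343*sqrt(2)*o/4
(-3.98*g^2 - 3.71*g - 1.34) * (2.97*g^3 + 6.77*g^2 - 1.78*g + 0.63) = -11.8206*g^5 - 37.9633*g^4 - 22.0121*g^3 - 4.9754*g^2 + 0.0479000000000003*g - 0.8442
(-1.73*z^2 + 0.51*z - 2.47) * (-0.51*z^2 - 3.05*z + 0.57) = 0.8823*z^4 + 5.0164*z^3 - 1.2819*z^2 + 7.8242*z - 1.4079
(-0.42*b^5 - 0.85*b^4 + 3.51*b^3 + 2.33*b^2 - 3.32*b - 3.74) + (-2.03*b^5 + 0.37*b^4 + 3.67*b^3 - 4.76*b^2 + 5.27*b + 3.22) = -2.45*b^5 - 0.48*b^4 + 7.18*b^3 - 2.43*b^2 + 1.95*b - 0.52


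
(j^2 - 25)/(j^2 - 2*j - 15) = (j + 5)/(j + 3)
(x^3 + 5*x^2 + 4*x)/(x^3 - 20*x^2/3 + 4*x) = 3*(x^2 + 5*x + 4)/(3*x^2 - 20*x + 12)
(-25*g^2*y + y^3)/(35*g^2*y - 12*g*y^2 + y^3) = (5*g + y)/(-7*g + y)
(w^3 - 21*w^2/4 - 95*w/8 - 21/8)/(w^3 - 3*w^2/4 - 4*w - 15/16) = 2*(w - 7)/(2*w - 5)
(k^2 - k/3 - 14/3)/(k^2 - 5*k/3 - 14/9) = 3*(k + 2)/(3*k + 2)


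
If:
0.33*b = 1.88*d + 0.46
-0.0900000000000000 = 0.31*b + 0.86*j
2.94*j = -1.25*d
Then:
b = -0.73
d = -0.37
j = 0.16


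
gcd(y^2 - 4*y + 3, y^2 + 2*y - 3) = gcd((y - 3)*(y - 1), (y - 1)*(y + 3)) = y - 1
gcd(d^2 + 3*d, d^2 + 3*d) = d^2 + 3*d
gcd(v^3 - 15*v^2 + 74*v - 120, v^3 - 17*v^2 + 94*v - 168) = v^2 - 10*v + 24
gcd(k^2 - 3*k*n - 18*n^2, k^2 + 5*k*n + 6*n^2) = k + 3*n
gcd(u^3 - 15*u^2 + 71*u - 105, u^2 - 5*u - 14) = u - 7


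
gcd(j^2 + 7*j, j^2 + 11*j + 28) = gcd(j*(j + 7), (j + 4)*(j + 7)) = j + 7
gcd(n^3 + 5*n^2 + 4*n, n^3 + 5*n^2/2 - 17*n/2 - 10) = n^2 + 5*n + 4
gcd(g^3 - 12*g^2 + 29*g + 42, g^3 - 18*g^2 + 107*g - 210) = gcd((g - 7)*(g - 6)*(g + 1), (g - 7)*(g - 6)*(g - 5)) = g^2 - 13*g + 42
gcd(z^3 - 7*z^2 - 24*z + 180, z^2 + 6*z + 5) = z + 5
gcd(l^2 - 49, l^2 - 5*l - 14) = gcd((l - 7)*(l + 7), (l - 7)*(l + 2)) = l - 7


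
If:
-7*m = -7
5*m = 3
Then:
No Solution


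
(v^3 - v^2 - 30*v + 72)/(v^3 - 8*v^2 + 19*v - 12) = (v + 6)/(v - 1)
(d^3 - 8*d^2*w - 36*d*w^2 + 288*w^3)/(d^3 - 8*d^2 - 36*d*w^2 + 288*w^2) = (d - 8*w)/(d - 8)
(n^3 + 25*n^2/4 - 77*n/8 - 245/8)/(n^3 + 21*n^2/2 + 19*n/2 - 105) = (n + 7/4)/(n + 6)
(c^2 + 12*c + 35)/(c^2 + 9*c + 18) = (c^2 + 12*c + 35)/(c^2 + 9*c + 18)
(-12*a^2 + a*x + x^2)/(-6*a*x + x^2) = (12*a^2 - a*x - x^2)/(x*(6*a - x))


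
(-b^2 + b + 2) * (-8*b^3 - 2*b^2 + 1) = 8*b^5 - 6*b^4 - 18*b^3 - 5*b^2 + b + 2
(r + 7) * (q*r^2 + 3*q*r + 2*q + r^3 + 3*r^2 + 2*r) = q*r^3 + 10*q*r^2 + 23*q*r + 14*q + r^4 + 10*r^3 + 23*r^2 + 14*r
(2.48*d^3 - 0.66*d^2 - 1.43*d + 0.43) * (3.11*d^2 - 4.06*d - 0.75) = 7.7128*d^5 - 12.1214*d^4 - 3.6277*d^3 + 7.6381*d^2 - 0.6733*d - 0.3225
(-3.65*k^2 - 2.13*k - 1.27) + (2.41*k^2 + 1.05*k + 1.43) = -1.24*k^2 - 1.08*k + 0.16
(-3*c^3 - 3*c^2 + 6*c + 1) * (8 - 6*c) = 18*c^4 - 6*c^3 - 60*c^2 + 42*c + 8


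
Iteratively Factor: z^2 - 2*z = (z)*(z - 2)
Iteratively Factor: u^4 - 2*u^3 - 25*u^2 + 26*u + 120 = (u - 3)*(u^3 + u^2 - 22*u - 40) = (u - 5)*(u - 3)*(u^2 + 6*u + 8) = (u - 5)*(u - 3)*(u + 2)*(u + 4)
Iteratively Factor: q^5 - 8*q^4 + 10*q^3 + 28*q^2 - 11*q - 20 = (q + 1)*(q^4 - 9*q^3 + 19*q^2 + 9*q - 20) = (q - 4)*(q + 1)*(q^3 - 5*q^2 - q + 5) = (q - 5)*(q - 4)*(q + 1)*(q^2 - 1) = (q - 5)*(q - 4)*(q + 1)^2*(q - 1)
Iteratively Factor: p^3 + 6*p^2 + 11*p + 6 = (p + 3)*(p^2 + 3*p + 2) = (p + 1)*(p + 3)*(p + 2)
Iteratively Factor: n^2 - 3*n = (n)*(n - 3)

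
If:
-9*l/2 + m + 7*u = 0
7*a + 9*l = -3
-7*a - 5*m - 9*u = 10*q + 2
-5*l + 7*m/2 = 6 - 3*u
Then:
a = -18*u/7 - 345/301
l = 2*u + 24/43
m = 2*u + 108/43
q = -u/10 - 281/430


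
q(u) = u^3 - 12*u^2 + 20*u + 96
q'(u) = 3*u^2 - 24*u + 20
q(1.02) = 104.98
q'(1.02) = -1.36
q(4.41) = 36.59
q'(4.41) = -27.50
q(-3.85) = -215.94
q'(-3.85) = 156.87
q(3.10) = 72.47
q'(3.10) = -25.57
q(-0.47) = 83.85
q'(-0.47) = 31.94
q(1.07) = 104.89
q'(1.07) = -2.25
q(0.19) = 99.37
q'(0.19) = 15.55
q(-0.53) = 81.88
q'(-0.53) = 33.56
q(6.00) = 0.00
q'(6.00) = -16.00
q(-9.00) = -1785.00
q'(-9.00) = 479.00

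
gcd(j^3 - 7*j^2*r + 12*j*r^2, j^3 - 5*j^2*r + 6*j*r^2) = -j^2 + 3*j*r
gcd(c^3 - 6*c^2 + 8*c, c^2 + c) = c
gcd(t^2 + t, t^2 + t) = t^2 + t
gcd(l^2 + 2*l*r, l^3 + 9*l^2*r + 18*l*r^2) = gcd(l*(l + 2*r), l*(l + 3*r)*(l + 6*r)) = l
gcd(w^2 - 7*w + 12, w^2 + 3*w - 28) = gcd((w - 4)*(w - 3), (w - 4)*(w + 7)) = w - 4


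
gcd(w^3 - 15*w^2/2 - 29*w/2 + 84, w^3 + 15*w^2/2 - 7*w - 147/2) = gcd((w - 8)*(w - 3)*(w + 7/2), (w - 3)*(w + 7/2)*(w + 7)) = w^2 + w/2 - 21/2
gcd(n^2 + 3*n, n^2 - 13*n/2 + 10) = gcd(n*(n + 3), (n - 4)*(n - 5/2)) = 1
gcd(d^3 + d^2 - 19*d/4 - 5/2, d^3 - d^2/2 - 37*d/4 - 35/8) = d^2 + 3*d + 5/4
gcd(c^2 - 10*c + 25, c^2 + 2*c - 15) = 1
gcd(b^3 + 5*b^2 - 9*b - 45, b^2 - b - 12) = b + 3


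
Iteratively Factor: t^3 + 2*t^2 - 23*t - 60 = (t + 4)*(t^2 - 2*t - 15) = (t - 5)*(t + 4)*(t + 3)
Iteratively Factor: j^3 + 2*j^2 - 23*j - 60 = (j + 4)*(j^2 - 2*j - 15) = (j + 3)*(j + 4)*(j - 5)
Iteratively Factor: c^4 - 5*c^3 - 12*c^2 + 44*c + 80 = (c + 2)*(c^3 - 7*c^2 + 2*c + 40) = (c - 4)*(c + 2)*(c^2 - 3*c - 10) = (c - 5)*(c - 4)*(c + 2)*(c + 2)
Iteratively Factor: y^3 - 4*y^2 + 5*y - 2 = (y - 2)*(y^2 - 2*y + 1) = (y - 2)*(y - 1)*(y - 1)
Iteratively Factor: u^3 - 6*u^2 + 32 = (u - 4)*(u^2 - 2*u - 8) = (u - 4)*(u + 2)*(u - 4)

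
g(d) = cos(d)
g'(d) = -sin(d)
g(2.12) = -0.52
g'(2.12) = -0.85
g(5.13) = 0.41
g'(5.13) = 0.91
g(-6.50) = 0.98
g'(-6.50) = 0.22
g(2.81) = -0.95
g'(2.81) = -0.33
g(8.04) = -0.18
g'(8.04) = -0.98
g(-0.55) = 0.85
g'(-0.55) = 0.52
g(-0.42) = 0.91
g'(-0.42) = 0.41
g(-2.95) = -0.98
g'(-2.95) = 0.19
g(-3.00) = -0.99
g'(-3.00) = 0.14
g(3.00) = -0.99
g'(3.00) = -0.14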